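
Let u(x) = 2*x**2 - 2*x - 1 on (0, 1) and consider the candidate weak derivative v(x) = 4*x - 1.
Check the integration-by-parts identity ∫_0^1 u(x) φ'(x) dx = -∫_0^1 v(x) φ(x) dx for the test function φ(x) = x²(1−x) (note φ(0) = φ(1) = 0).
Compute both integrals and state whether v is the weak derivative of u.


LHS = -1/30, RHS = -7/60. No, v is not the weak derivative of u.

u(x) = 2*x**2 - 2*x - 1, classical derivative u'(x) = 4*x - 2.
φ(x) = x²(1−x), so φ'(x) = x*(2 - 3*x).
Note φ(0) = φ(1) = 0, so the boundary term u·φ vanishes.
LHS = ∫_0^1 u(x) φ'(x) dx = ∫_0^1 (-6*x^4 + 10*x^3 - x^2 - 2*x) dx. Term by term:
  ∫_0^1 -6*x^4 dx = -6/5;  ∫_0^1 10*x^3 dx = 5/2;  ∫_0^1 -x^2 dx = -1/3;
  ∫_0^1 -2*x dx = -1.
Sum: -6/5 + 5/2 − 1/3 − 1 = -1/30.
So LHS = -1/30.
∫_0^1 v(x) φ(x) dx = ∫_0^1 (-4*x^4 + 5*x^3 - x^2) dx. Term by term:
  ∫_0^1 -4*x^4 dx = -4/5;  ∫_0^1 5*x^3 dx = 5/4;  ∫_0^1 -x^2 dx = -1/3.
Sum: -4/5 + 5/4 − 1/3 = 7/60.
So RHS = -∫_0^1 v(x) φ(x) dx = -7/60.
LHS − RHS = 1/12 ≠ 0, so the identity fails.
(For a valid weak derivative the identity must hold for EVERY test function, in particular this one. The failure shows v is NOT the weak derivative of u.)
Correct weak derivative would be u'(x) = 4*x - 2.


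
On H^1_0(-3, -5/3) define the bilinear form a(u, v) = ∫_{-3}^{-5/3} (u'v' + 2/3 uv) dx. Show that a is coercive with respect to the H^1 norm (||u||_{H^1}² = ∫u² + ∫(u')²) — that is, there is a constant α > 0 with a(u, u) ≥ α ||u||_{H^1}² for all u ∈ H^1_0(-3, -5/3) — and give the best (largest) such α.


α = (32 + 27*π^2)/(3*(16 + 9*π^2))

Coercivity of a(·,·) on H^1_0(-3, -5/3) means a(u, u) ≥ α ||u||_{H^1}² for every u ∈ H^1_0.
The interval has length L = 4/3, and Poincaré/coercivity depend only on L. Here a(u, u) = ∫(u')² + (2/3)·∫u².
Here 0 < c = 2/3 < 1. The condition a(u,u) ≥ α||u||_{H^1}² reads (1−α)∫(u')² ≥ (α−c)∫u². Any admissible α is ≤ 1 (rapidly oscillating u have ∫u²/∫(u')² → 0), and α = 1 would force 0 ≥ (1−c)∫u², impossible since c < 1; so 1−α > 0. By the sharp Poincaré inequality on H^1_0 of an interval of length L, ∫(u')² ≥ (π/L)²∫u² with equality for the first sine mode sin(π(x−x₀)/L) (x₀ the left endpoint), so the inequality holds for all u iff (1−α)(π/L)² ≥ α − c, i.e. α ≤ ((π/L)² + c)/((π/L)² + 1) = (1 + c(L/π)²)/(1 + (L/π)²). With (π/L)² = 9*π^2/16 and c = 2/3, the largest admissible constant is α = ((π/L)² + c)/((π/L)² + 1).
Simplifying, α = (32 + 27*π^2)/(3*(16 + 9*π^2)).


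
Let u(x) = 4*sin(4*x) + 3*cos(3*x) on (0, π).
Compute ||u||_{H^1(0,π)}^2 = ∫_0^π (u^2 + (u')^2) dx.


||u||_{H^1(0,π)}^2 = 1920/7 + 181*π

u'(x) = -9*sin(3*x) + 16*cos(4*x).
Expand u² and (u')² and integrate term by term on (0, π), using: for integers n ≥ 1, ∫_0^π sin²(nx) dx = ∫_0^π cos²(nx) dx = π/2; for n ≠ n', ∫_0^π sin(nx)sin(n'x) dx = ∫_0^π cos(nx)cos(n'x) dx = 0; and by product-to-sum, ∫_0^π sin(nx)cos(n'x) dx = ½∫_0^π [sin((n+n')x) + sin((n−n')x)] dx, which is 0 when n+n' is even and 2n/(n²−n'²) when n+n' is odd (it need not vanish on (0, π)).
  u² squared terms: (3)²·∫cos(3x)² dx = 9·π/2 = 9*π/2;  (4)²·∫sin(4x)² dx = 16·π/2 = 8*π.
  u² cross terms: 2·(3)·(4)·∫cos(3x)·sin(4x) dx = 24·(8/7) = 192/7.
  So ∫_0^π u² dx = 9*π/2 + 8*π + 192/7 = 192/7 + 25*π/2.
  (u')² squared terms: (-9)²·∫sin(3x)² dx = 81·π/2 = 81*π/2;  (16)²·∫cos(4x)² dx = 256·π/2 = 128*π.
  (u')² cross terms: 2·(-9)·(16)·∫sin(3x)·cos(4x) dx = -288·(-6/7) = 1728/7.
  So ∫_0^π (u')² dx = 81*π/2 + 128*π + 1728/7 = 1728/7 + 337*π/2.
||u||_{H^1}^2 = (192/7 + 25*π/2) + (1728/7 + 337*π/2) = 1920/7 + 181*π.


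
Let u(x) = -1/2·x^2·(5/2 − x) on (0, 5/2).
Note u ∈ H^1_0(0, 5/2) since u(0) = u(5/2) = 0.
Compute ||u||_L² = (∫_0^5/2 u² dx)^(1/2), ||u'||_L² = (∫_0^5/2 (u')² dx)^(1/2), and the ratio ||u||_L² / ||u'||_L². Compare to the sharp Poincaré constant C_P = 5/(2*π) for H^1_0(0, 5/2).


||u||_L² / ||u'||_L² = 5*sqrt(14)/28 < C_P = 5/(2*π).

u(x) = -1/2·x^2·(5/2 − x), so u'(x) = x*(3*x - 5)/2.
u(x) = -1/2·x^2·(5/2 − x) vanishes at x = 0 and x = 5/2, so u ∈ H^1_0(0, 5/2). Differentiate via the product rule and integrate the resulting polynomials term by term.
  ∫_0^5/2 u² dx = ∫_0^5/2 (x^6/4 - 5*x^5/4 + 25*x^4/16) dx. Term by term:
    ∫_0^5/2 x^6/4 dx = 78125/3584;  ∫_0^5/2 -5*x^5/4 dx = -78125/1536;  ∫_0^5/2 25*x^4/16 dx = 15625/512.
  Sum: 78125/3584 − 78125/1536 + 15625/512 = 15625/10752.
  ∫_0^5/2 (u')² dx = ∫_0^5/2 (9*x^4/4 - 15*x^3/2 + 25*x^2/4) dx. Term by term:
    ∫_0^5/2 9*x^4/4 dx = 5625/128;  ∫_0^5/2 -15*x^3/2 dx = -9375/128;  ∫_0^5/2 25*x^2/4 dx = 3125/96.
  Sum: 5625/128 − 9375/128 + 3125/96 = 625/192.
∫_0^5/2 u² dx = 15625/10752, so ||u||_L² = 125*sqrt(42)/672.
∫_0^5/2 (u')² dx = 625/192, so ||u'||_L² = 25*sqrt(3)/24.
Ratio ||u||_L² / ||u'||_L² = 5*sqrt(14)/28.
Sharp Poincaré constant on H^1_0(0, 5/2) is C_P = L/π = 5/(2*π), achieved by sin(2*π/5·x).
A polynomial bump cannot attain the sharp Poincaré constant (only the first sine eigenfunction does), so the ratio is strictly less than C_P, consistent with ||u||_L² ≤ C_P ||u'||_L².


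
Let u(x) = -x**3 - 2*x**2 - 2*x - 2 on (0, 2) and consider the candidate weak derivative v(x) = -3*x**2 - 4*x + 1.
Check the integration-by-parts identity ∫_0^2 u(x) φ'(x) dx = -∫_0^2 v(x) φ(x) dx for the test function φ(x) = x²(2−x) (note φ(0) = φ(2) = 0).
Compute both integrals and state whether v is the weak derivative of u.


LHS = 232/15, RHS = 172/15. No, v is not the weak derivative of u.

u(x) = -x**3 - 2*x**2 - 2*x - 2, classical derivative u'(x) = -3*x**2 - 4*x - 2.
φ(x) = x²(2−x), so φ'(x) = x*(4 - 3*x).
Note φ(0) = φ(2) = 0, so the boundary term u·φ vanishes.
LHS = ∫_0^2 u(x) φ'(x) dx = ∫_0^2 (3*x^5 + 2*x^4 - 2*x^3 - 2*x^2 - 8*x) dx. Term by term:
  ∫_0^2 3*x^5 dx = 32;  ∫_0^2 2*x^4 dx = 64/5;  ∫_0^2 -2*x^3 dx = -8;
  ∫_0^2 -2*x^2 dx = -16/3;  ∫_0^2 -8*x dx = -16.
Sum: 32 + 64/5 − 8 − 16/3 − 16 = 232/15.
So LHS = 232/15.
∫_0^2 v(x) φ(x) dx = ∫_0^2 (3*x^5 - 2*x^4 - 9*x^3 + 2*x^2) dx. Term by term:
  ∫_0^2 3*x^5 dx = 32;  ∫_0^2 -2*x^4 dx = -64/5;  ∫_0^2 -9*x^3 dx = -36;
  ∫_0^2 2*x^2 dx = 16/3.
Sum: 32 − 64/5 − 36 + 16/3 = -172/15.
So RHS = -∫_0^2 v(x) φ(x) dx = 172/15.
LHS − RHS = 4 ≠ 0, so the identity fails.
(For a valid weak derivative the identity must hold for EVERY test function, in particular this one. The failure shows v is NOT the weak derivative of u.)
Correct weak derivative would be u'(x) = -3*x**2 - 4*x - 2.


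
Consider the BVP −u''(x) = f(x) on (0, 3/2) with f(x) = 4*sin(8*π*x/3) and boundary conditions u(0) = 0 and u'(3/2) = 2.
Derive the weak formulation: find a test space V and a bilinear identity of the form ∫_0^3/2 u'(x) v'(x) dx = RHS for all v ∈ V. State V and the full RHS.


V = {v ∈ H^1(0, 3/2) : v(0) = 0} (test functions vanish at x = 0 where u is specified); weak form: ∫_0^3/2 u'v' dx = ∫_0^3/2 (4*sin(8*π*x/3)) v dx + 2·v(3/2) for all v ∈ V.

Multiply both sides by a test function v and integrate from 0 to 3/2:
  ∫_0^3/2 −u''(x) v(x) dx = ∫_0^3/2 f(x) v(x) dx.
Integrate the LHS by parts once:
  ∫_0^3/2 −u'' v dx = −[u'(x) v(x)]_0^3/2 + ∫_0^3/2 u'(x) v'(x) dx.
Thus ∫_0^3/2 u'(x) v'(x) dx = ∫_0^3/2 f(x) v(x) dx + [u'(x) v(x)]_0^3/2.
Choose V so that boundary terms are either known or forced to vanish.
Mixed BC: u(0) = 0 (Dirichlet) and u'(3/2) = 2 (Neumann). Define V = {v ∈ H^1(0, 3/2) : v(0) = 0}. Then [u' v]_0^3/2 = u'(3/2)·v(3/2) − u'(0)·0 = 2·v(3/2).
Weak formulation: find u (satisfying any essential BC) such that ∫_0^3/2 u'(x) v'(x) dx = ∫_0^3/2 f v dx + 2·v(3/2) for all v ∈ V (Dirichlet at 0 absorbed into V; Neumann datum at x = 3/2 contributes the boundary term).
Substituting f(x) = 4*sin(8*π*x/3), the right-hand side is ∫_0^3/2 (4*sin(8*π*x/3)) v dx + 2·v(3/2).


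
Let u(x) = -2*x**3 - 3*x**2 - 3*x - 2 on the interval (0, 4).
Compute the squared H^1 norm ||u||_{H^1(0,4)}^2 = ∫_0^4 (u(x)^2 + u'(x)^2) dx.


||u||_{H^1}^2 = 1327196/35

The H^1 norm (squared) on an interval (0, L) is
  ||u||_{H^1}^2 = ∫_0^L u(x)^2 dx + ∫_0^L u'(x)^2 dx.
Compute u'(x) = -6*x**2 - 6*x - 3.
Then u(x)^2 = 4*x**6 + 12*x**5 + 21*x**4 + 26*x**3 + 21*x**2 + 12*x + 4 and u'(x)^2 = 36*x**4 + 72*x**3 + 72*x**2 + 36*x + 9.
Integrate each monomial from 0 to 4 using ∫_0^4 c·x^n dx = c·4^(n+1)/(n+1):
  ∫_0^4 u(x)^2 dx = ∫_0^4 (4*x^6 + 12*x^5 + 21*x^4 + 26*x^3 + 21*x^2 + 12*x + 4) dx. Term by term:
    ∫_0^4 4*x^6 dx = 65536/7;  ∫_0^4 12*x^5 dx = 8192;  ∫_0^4 21*x^4 dx = 21504/5;
    ∫_0^4 26*x^3 dx = 1664;  ∫_0^4 21*x^2 dx = 448;  ∫_0^4 12*x dx = 96;
    ∫_0^4 4 dx = 16.
  Sum: 65536/7 + 8192 + 21504/5 + 1664 + 448 + 96 + 16 = 842768/35.
  ∫_0^4 u'(x)^2 dx = ∫_0^4 (36*x^4 + 72*x^3 + 72*x^2 + 36*x + 9) dx. Term by term:
    ∫_0^4 36*x^4 dx = 36864/5;  ∫_0^4 72*x^3 dx = 4608;  ∫_0^4 72*x^2 dx = 1536;
    ∫_0^4 36*x dx = 288;  ∫_0^4 9 dx = 36.
  Sum: 36864/5 + 4608 + 1536 + 288 + 36 = 69204/5.
Adding: ||u||_{H^1}^2 = 842768/35 + 69204/5 = 1327196/35.


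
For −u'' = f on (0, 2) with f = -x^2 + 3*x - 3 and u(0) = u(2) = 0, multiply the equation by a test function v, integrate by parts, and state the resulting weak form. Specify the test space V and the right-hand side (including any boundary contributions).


V = H^1_0(0, 2) (so v(0) = v(2) = 0); weak form: ∫_0^2 u'v' dx = ∫_0^2 (-x^2 + 3*x - 3) v dx for all v ∈ V.

Multiply both sides by a test function v and integrate from 0 to 2:
  ∫_0^2 −u''(x) v(x) dx = ∫_0^2 f(x) v(x) dx.
Integrate the LHS by parts once:
  ∫_0^2 −u'' v dx = −[u'(x) v(x)]_0^2 + ∫_0^2 u'(x) v'(x) dx.
Thus ∫_0^2 u'(x) v'(x) dx = ∫_0^2 f(x) v(x) dx + [u'(x) v(x)]_0^2.
Choose V so that boundary terms are either known or forced to vanish.
u is Dirichlet: u(0) = u(2) = 0. Let V = H^1_0(0, 2); then v(0) = v(2) = 0, and [u' v]_0^2 = 0.
Weak formulation: find u (satisfying any essential BC) such that ∫_0^2 u'(x) v'(x) dx = ∫_0^2 f v dx for all v ∈ V.
Substituting f(x) = -x^2 + 3*x - 3, the right-hand side is ∫_0^2 (-x^2 + 3*x - 3) v dx.


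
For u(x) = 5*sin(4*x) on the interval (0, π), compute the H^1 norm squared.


||u||_{H^1(0,π)}^2 = 425*π/2

u'(x) = 20*cos(4*x).
Expand u² and (u')² and integrate term by term on (0, π), using: for integers n ≥ 1, ∫_0^π sin²(nx) dx = ∫_0^π cos²(nx) dx = π/2; for n ≠ n', ∫_0^π sin(nx)sin(n'x) dx = ∫_0^π cos(nx)cos(n'x) dx = 0; and by product-to-sum, ∫_0^π sin(nx)cos(n'x) dx = ½∫_0^π [sin((n+n')x) + sin((n−n')x)] dx, which is 0 when n+n' is even and 2n/(n²−n'²) when n+n' is odd (it need not vanish on (0, π)).
  u² squared terms: (5)²·∫sin(4x)² dx = 25·π/2 = 25*π/2.
  So ∫_0^π u² dx = 25*π/2.
  (u')² squared terms: (20)²·∫cos(4x)² dx = 400·π/2 = 200*π.
  So ∫_0^π (u')² dx = 200*π.
||u||_{H^1}^2 = (25*π/2) + (200*π) = 425*π/2.


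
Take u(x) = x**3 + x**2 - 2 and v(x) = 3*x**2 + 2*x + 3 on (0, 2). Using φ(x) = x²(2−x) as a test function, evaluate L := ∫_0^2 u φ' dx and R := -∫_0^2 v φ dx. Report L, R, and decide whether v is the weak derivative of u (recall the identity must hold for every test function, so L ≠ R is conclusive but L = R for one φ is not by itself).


LHS = -48/5, RHS = -68/5. No, v is not the weak derivative of u.

u(x) = x**3 + x**2 - 2, classical derivative u'(x) = 3*x**2 + 2*x.
φ(x) = x²(2−x), so φ'(x) = x*(4 - 3*x).
Note φ(0) = φ(2) = 0, so the boundary term u·φ vanishes.
LHS = ∫_0^2 u(x) φ'(x) dx = ∫_0^2 (-3*x^5 + x^4 + 4*x^3 + 6*x^2 - 8*x) dx. Term by term:
  ∫_0^2 -3*x^5 dx = -32;  ∫_0^2 x^4 dx = 32/5;  ∫_0^2 4*x^3 dx = 16;
  ∫_0^2 6*x^2 dx = 16;  ∫_0^2 -8*x dx = -16.
Sum: -32 + 32/5 + 16 + 16 − 16 = -48/5.
So LHS = -48/5.
∫_0^2 v(x) φ(x) dx = ∫_0^2 (-3*x^5 + 4*x^4 + x^3 + 6*x^2) dx. Term by term:
  ∫_0^2 -3*x^5 dx = -32;  ∫_0^2 4*x^4 dx = 128/5;  ∫_0^2 x^3 dx = 4;
  ∫_0^2 6*x^2 dx = 16.
Sum: -32 + 128/5 + 4 + 16 = 68/5.
So RHS = -∫_0^2 v(x) φ(x) dx = -68/5.
LHS − RHS = 4 ≠ 0, so the identity fails.
(For a valid weak derivative the identity must hold for EVERY test function, in particular this one. The failure shows v is NOT the weak derivative of u.)
Correct weak derivative would be u'(x) = 3*x**2 + 2*x.


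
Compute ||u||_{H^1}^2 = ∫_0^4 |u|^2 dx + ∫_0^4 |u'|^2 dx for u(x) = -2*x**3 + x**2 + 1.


||u||_{H^1}^2 = 1317668/105

The H^1 norm (squared) on an interval (0, L) is
  ||u||_{H^1}^2 = ∫_0^L u(x)^2 dx + ∫_0^L u'(x)^2 dx.
Compute u'(x) = -6*x**2 + 2*x.
Then u(x)^2 = 4*x**6 - 4*x**5 + x**4 - 4*x**3 + 2*x**2 + 1 and u'(x)^2 = 36*x**4 - 24*x**3 + 4*x**2.
Integrate each monomial from 0 to 4 using ∫_0^4 c·x^n dx = c·4^(n+1)/(n+1):
  ∫_0^4 u(x)^2 dx = ∫_0^4 (4*x^6 - 4*x^5 + x^4 - 4*x^3 + 2*x^2 + 1) dx. Term by term:
    ∫_0^4 4*x^6 dx = 65536/7;  ∫_0^4 -4*x^5 dx = -8192/3;  ∫_0^4 x^4 dx = 1024/5;
    ∫_0^4 -4*x^3 dx = -256;  ∫_0^4 2*x^2 dx = 128/3;  ∫_0^4 1 dx = 4.
  Sum: 65536/7 − 8192/3 + 1024/5 − 256 + 128/3 + 4 = 231948/35.
  ∫_0^4 u'(x)^2 dx = ∫_0^4 (36*x^4 - 24*x^3 + 4*x^2) dx. Term by term:
    ∫_0^4 36*x^4 dx = 36864/5;  ∫_0^4 -24*x^3 dx = -1536;  ∫_0^4 4*x^2 dx = 256/3.
  Sum: 36864/5 − 1536 + 256/3 = 88832/15.
Adding: ||u||_{H^1}^2 = 231948/35 + 88832/15 = 1317668/105.


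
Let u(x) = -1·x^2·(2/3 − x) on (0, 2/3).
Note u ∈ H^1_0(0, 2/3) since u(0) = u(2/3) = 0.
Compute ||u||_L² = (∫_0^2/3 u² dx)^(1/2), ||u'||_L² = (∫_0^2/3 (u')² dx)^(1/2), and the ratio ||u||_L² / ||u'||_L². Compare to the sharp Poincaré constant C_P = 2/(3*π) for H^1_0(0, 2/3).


||u||_L² / ||u'||_L² = sqrt(14)/21 < C_P = 2/(3*π).

u(x) = -1·x^2·(2/3 − x), so u'(x) = x*(9*x - 4)/3.
u(x) = -1·x^2·(2/3 − x) vanishes at x = 0 and x = 2/3, so u ∈ H^1_0(0, 2/3). Differentiate via the product rule and integrate the resulting polynomials term by term.
  ∫_0^2/3 u² dx = ∫_0^2/3 (x^6 - 4*x^5/3 + 4*x^4/9) dx. Term by term:
    ∫_0^2/3 x^6 dx = 128/15309;  ∫_0^2/3 -4*x^5/3 dx = -128/6561;  ∫_0^2/3 4*x^4/9 dx = 128/10935.
  Sum: 128/15309 − 128/6561 + 128/10935 = 128/229635.
  ∫_0^2/3 (u')² dx = ∫_0^2/3 (9*x^4 - 8*x^3 + 16*x^2/9) dx. Term by term:
    ∫_0^2/3 9*x^4 dx = 32/135;  ∫_0^2/3 -8*x^3 dx = -32/81;  ∫_0^2/3 16*x^2/9 dx = 128/729.
  Sum: 32/135 − 32/81 + 128/729 = 64/3645.
∫_0^2/3 u² dx = 128/229635, so ||u||_L² = 8*sqrt(70)/2835.
∫_0^2/3 (u')² dx = 64/3645, so ||u'||_L² = 8*sqrt(5)/135.
Ratio ||u||_L² / ||u'||_L² = sqrt(14)/21.
Sharp Poincaré constant on H^1_0(0, 2/3) is C_P = L/π = 2/(3*π), achieved by sin(3*π/2·x).
A polynomial bump cannot attain the sharp Poincaré constant (only the first sine eigenfunction does), so the ratio is strictly less than C_P, consistent with ||u||_L² ≤ C_P ||u'||_L².


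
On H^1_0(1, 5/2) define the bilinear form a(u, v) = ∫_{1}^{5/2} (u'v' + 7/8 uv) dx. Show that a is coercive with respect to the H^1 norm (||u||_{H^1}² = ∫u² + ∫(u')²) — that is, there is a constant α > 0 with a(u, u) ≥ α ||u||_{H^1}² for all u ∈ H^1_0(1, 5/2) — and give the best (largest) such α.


α = (63 + 32*π^2)/(8*(9 + 4*π^2))

Coercivity of a(·,·) on H^1_0(1, 5/2) means a(u, u) ≥ α ||u||_{H^1}² for every u ∈ H^1_0.
The interval has length L = 3/2, and Poincaré/coercivity depend only on L. Here a(u, u) = ∫(u')² + (7/8)·∫u².
Here 0 < c = 7/8 < 1. The condition a(u,u) ≥ α||u||_{H^1}² reads (1−α)∫(u')² ≥ (α−c)∫u². Any admissible α is ≤ 1 (rapidly oscillating u have ∫u²/∫(u')² → 0), and α = 1 would force 0 ≥ (1−c)∫u², impossible since c < 1; so 1−α > 0. By the sharp Poincaré inequality on H^1_0 of an interval of length L, ∫(u')² ≥ (π/L)²∫u² with equality for the first sine mode sin(π(x−x₀)/L) (x₀ the left endpoint), so the inequality holds for all u iff (1−α)(π/L)² ≥ α − c, i.e. α ≤ ((π/L)² + c)/((π/L)² + 1) = (1 + c(L/π)²)/(1 + (L/π)²). With (π/L)² = 4*π^2/9 and c = 7/8, the largest admissible constant is α = ((π/L)² + c)/((π/L)² + 1).
Simplifying, α = (63 + 32*π^2)/(8*(9 + 4*π^2)).


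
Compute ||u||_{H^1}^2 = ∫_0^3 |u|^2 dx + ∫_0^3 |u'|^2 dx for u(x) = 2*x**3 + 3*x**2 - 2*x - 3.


||u||_{H^1}^2 = 190572/35

The H^1 norm (squared) on an interval (0, L) is
  ||u||_{H^1}^2 = ∫_0^L u(x)^2 dx + ∫_0^L u'(x)^2 dx.
Compute u'(x) = 6*x**2 + 6*x - 2.
Then u(x)^2 = 4*x**6 + 12*x**5 + x**4 - 24*x**3 - 14*x**2 + 12*x + 9 and u'(x)^2 = 36*x**4 + 72*x**3 + 12*x**2 - 24*x + 4.
Integrate each monomial from 0 to 3 using ∫_0^3 c·x^n dx = c·3^(n+1)/(n+1):
  ∫_0^3 u(x)^2 dx = ∫_0^3 (4*x^6 + 12*x^5 + x^4 - 24*x^3 - 14*x^2 + 12*x + 9) dx. Term by term:
    ∫_0^3 4*x^6 dx = 8748/7;  ∫_0^3 12*x^5 dx = 1458;  ∫_0^3 x^4 dx = 243/5;
    ∫_0^3 -24*x^3 dx = -486;  ∫_0^3 -14*x^2 dx = -126;  ∫_0^3 12*x dx = 54;
    ∫_0^3 9 dx = 27.
  Sum: 8748/7 + 1458 + 243/5 − 486 − 126 + 54 + 27 = 77886/35.
  ∫_0^3 u'(x)^2 dx = ∫_0^3 (36*x^4 + 72*x^3 + 12*x^2 - 24*x + 4) dx. Term by term:
    ∫_0^3 36*x^4 dx = 8748/5;  ∫_0^3 72*x^3 dx = 1458;  ∫_0^3 12*x^2 dx = 108;
    ∫_0^3 -24*x dx = -108;  ∫_0^3 4 dx = 12.
  Sum: 8748/5 + 1458 + 108 − 108 + 12 = 16098/5.
Adding: ||u||_{H^1}^2 = 77886/35 + 16098/5 = 190572/35.


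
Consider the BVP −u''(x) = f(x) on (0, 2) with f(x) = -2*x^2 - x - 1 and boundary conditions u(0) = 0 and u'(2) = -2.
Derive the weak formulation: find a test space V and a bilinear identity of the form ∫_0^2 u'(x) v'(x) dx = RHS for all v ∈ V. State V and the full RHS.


V = {v ∈ H^1(0, 2) : v(0) = 0} (test functions vanish at x = 0 where u is specified); weak form: ∫_0^2 u'v' dx = ∫_0^2 (-2*x^2 - x - 1) v dx − 2·v(2) for all v ∈ V.

Multiply both sides by a test function v and integrate from 0 to 2:
  ∫_0^2 −u''(x) v(x) dx = ∫_0^2 f(x) v(x) dx.
Integrate the LHS by parts once:
  ∫_0^2 −u'' v dx = −[u'(x) v(x)]_0^2 + ∫_0^2 u'(x) v'(x) dx.
Thus ∫_0^2 u'(x) v'(x) dx = ∫_0^2 f(x) v(x) dx + [u'(x) v(x)]_0^2.
Choose V so that boundary terms are either known or forced to vanish.
Mixed BC: u(0) = 0 (Dirichlet) and u'(2) = -2 (Neumann). Define V = {v ∈ H^1(0, 2) : v(0) = 0}. Then [u' v]_0^2 = u'(2)·v(2) − u'(0)·0 = − 2·v(2).
Weak formulation: find u (satisfying any essential BC) such that ∫_0^2 u'(x) v'(x) dx = ∫_0^2 f v dx − 2·v(2) for all v ∈ V (Dirichlet at 0 absorbed into V; Neumann datum at x = 2 contributes the boundary term).
Substituting f(x) = -2*x^2 - x - 1, the right-hand side is ∫_0^2 (-2*x^2 - x - 1) v dx − 2·v(2).


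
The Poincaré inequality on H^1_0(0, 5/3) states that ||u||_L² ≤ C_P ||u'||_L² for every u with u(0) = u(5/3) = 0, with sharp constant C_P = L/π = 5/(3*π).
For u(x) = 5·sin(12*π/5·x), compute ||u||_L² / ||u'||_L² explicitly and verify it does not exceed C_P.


||u||_L² / ||u'||_L² = 5/(12*π) < C_P = 5/(3*π).

u(x) = 5·sin(12*π/5·x), so u'(x) = 12*π*cos(12*π*x/5).
Writing u(x) = A·sin(kπx/L) with A = 5 and k = 4, use ∫_0^L sin²(kπx/L) dx = L/2 and ∫_0^L cos²(kπx/L) dx = L/2.
u² = 25·sin²(12*π/5·x) and (u')² = 144*π^2·cos²(12*π/5·x), and each of sin², cos² integrates to L/2 = 5/6 over (0, 5/3).
∫_0^5/3 u² dx = 125/6, so ||u||_L² = 5*sqrt(30)/6.
∫_0^5/3 (u')² dx = 120*π^2, so ||u'||_L² = 2*sqrt(30)*π.
Ratio ||u||_L² / ||u'||_L² = 5/(12*π).
Sharp Poincaré constant on H^1_0(0, 5/3) is C_P = L/π = 5/(3*π), achieved by sin(3*π/5·x).
This is the k = 4 harmonic; the ratio L/(kπ) is strictly less than C_P = L/π, consistent with the sharp inequality ||u||_L² ≤ C_P ||u'||_L².


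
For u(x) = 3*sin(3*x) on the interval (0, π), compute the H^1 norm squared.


||u||_{H^1(0,π)}^2 = 45*π

u'(x) = 9*cos(3*x).
Expand u² and (u')² and integrate term by term on (0, π), using: for integers n ≥ 1, ∫_0^π sin²(nx) dx = ∫_0^π cos²(nx) dx = π/2; for n ≠ n', ∫_0^π sin(nx)sin(n'x) dx = ∫_0^π cos(nx)cos(n'x) dx = 0; and by product-to-sum, ∫_0^π sin(nx)cos(n'x) dx = ½∫_0^π [sin((n+n')x) + sin((n−n')x)] dx, which is 0 when n+n' is even and 2n/(n²−n'²) when n+n' is odd (it need not vanish on (0, π)).
  u² squared terms: (3)²·∫sin(3x)² dx = 9·π/2 = 9*π/2.
  So ∫_0^π u² dx = 9*π/2.
  (u')² squared terms: (9)²·∫cos(3x)² dx = 81·π/2 = 81*π/2.
  So ∫_0^π (u')² dx = 81*π/2.
||u||_{H^1}^2 = (9*π/2) + (81*π/2) = 45*π.


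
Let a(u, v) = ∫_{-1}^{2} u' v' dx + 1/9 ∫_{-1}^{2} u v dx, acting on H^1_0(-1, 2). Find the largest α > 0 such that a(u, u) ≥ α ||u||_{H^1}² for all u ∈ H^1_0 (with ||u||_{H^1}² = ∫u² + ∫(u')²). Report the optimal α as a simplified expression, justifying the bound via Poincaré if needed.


α = (1 + π^2)/(9 + π^2)

Coercivity of a(·,·) on H^1_0(-1, 2) means a(u, u) ≥ α ||u||_{H^1}² for every u ∈ H^1_0.
The interval has length L = 3, and Poincaré/coercivity depend only on L. Here a(u, u) = ∫(u')² + (1/9)·∫u².
Here 0 < c = 1/9 < 1. The condition a(u,u) ≥ α||u||_{H^1}² reads (1−α)∫(u')² ≥ (α−c)∫u². Any admissible α is ≤ 1 (rapidly oscillating u have ∫u²/∫(u')² → 0), and α = 1 would force 0 ≥ (1−c)∫u², impossible since c < 1; so 1−α > 0. By the sharp Poincaré inequality on H^1_0 of an interval of length L, ∫(u')² ≥ (π/L)²∫u² with equality for the first sine mode sin(π(x−x₀)/L) (x₀ the left endpoint), so the inequality holds for all u iff (1−α)(π/L)² ≥ α − c, i.e. α ≤ ((π/L)² + c)/((π/L)² + 1) = (1 + c(L/π)²)/(1 + (L/π)²). With (π/L)² = π^2/9 and c = 1/9, the largest admissible constant is α = ((π/L)² + c)/((π/L)² + 1).
Simplifying, α = (1 + π^2)/(9 + π^2).


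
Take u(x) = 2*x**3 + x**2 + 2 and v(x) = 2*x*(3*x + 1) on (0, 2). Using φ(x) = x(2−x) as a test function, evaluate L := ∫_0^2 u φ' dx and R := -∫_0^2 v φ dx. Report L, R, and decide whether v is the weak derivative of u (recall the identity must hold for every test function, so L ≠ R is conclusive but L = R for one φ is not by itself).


LHS = -184/15, RHS = -184/15. Yes, v = u' weakly.

u(x) = 2*x**3 + x**2 + 2, classical derivative u'(x) = 6*x**2 + 2*x.
φ(x) = x(2−x), so φ'(x) = 2 - 2*x.
Note φ(0) = φ(2) = 0, so the boundary term u·φ vanishes.
LHS = ∫_0^2 u(x) φ'(x) dx = ∫_0^2 (-4*x^4 + 2*x^3 + 2*x^2 - 4*x + 4) dx. Term by term:
  ∫_0^2 -4*x^4 dx = -128/5;  ∫_0^2 2*x^3 dx = 8;  ∫_0^2 2*x^2 dx = 16/3;
  ∫_0^2 -4*x dx = -8;  ∫_0^2 4 dx = 8.
Sum: -128/5 + 8 + 16/3 − 8 + 8 = -184/15.
So LHS = -184/15.
∫_0^2 v(x) φ(x) dx = ∫_0^2 (-6*x^4 + 10*x^3 + 4*x^2) dx. Term by term:
  ∫_0^2 -6*x^4 dx = -192/5;  ∫_0^2 10*x^3 dx = 40;  ∫_0^2 4*x^2 dx = 32/3.
Sum: -192/5 + 40 + 32/3 = 184/15.
So RHS = -∫_0^2 v(x) φ(x) dx = -184/15.
LHS = RHS, so the identity holds for this test φ.
Moreover u is smooth here and v(x) = u'(x) = 6*x**2 + 2*x pointwise, so the identity holds for every test function. Hence v is the weak derivative of u.


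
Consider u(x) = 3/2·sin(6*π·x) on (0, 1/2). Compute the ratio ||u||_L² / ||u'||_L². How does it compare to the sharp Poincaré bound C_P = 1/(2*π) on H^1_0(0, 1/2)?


||u||_L² / ||u'||_L² = 1/(6*π) < C_P = 1/(2*π).

u(x) = 3/2·sin(6*π·x), so u'(x) = 9*π*cos(6*π*x).
Writing u(x) = A·sin(kπx/L) with A = 3/2 and k = 3, use ∫_0^L sin²(kπx/L) dx = L/2 and ∫_0^L cos²(kπx/L) dx = L/2.
u² = 9/4·sin²(6*π·x) and (u')² = 81*π^2·cos²(6*π·x), and each of sin², cos² integrates to L/2 = 1/4 over (0, 1/2).
∫_0^1/2 u² dx = 9/16, so ||u||_L² = 3/4.
∫_0^1/2 (u')² dx = 81*π^2/4, so ||u'||_L² = 9*π/2.
Ratio ||u||_L² / ||u'||_L² = 1/(6*π).
Sharp Poincaré constant on H^1_0(0, 1/2) is C_P = L/π = 1/(2*π), achieved by sin(2*π·x).
This is the k = 3 harmonic; the ratio L/(kπ) is strictly less than C_P = L/π, consistent with the sharp inequality ||u||_L² ≤ C_P ||u'||_L².


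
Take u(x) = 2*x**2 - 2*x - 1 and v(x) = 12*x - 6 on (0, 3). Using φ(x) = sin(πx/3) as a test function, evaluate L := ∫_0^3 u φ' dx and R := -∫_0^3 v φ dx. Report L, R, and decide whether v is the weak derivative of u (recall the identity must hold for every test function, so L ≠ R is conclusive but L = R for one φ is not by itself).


LHS = -24/π, RHS = -72/π. No, v is not the weak derivative of u.

u(x) = 2*x**2 - 2*x - 1, classical derivative u'(x) = 4*x - 2.
φ(x) = sin(πx/3), so φ'(x) = π*cos(π*x/3)/3.
Note φ(0) = φ(3) = 0, so the boundary term u·φ vanishes.
LHS = ∫_0^3 u(x) φ'(x) dx = ∫_0^3 (2*π*x^2*cos(π*x/3)/3 - 2*π*x*cos(π*x/3)/3 - π*cos(π*x/3)/3) dx. Term by term:
  ∫_0^3 -π*cos(π*x/3)/3 dx = 0;  ∫_0^3 -2*π*x*cos(π*x/3)/3 dx = 12/π;  ∫_0^3 2*π*x^2*cos(π*x/3)/3 dx = -36/π.
Sum: 0 + 12/π − 36/π = -24/π.
So LHS = -24/π.
∫_0^3 v(x) φ(x) dx = ∫_0^3 (12*x*sin(π*x/3) - 6*sin(π*x/3)) dx. Term by term:
  ∫_0^3 -6*sin(π*x/3) dx = -36/π;  ∫_0^3 12*x*sin(π*x/3) dx = 108/π.
Sum: -36/π + 108/π = 72/π.
So RHS = -∫_0^3 v(x) φ(x) dx = -72/π.
LHS − RHS = 48/π ≠ 0, so the identity fails.
(For a valid weak derivative the identity must hold for EVERY test function, in particular this one. The failure shows v is NOT the weak derivative of u.)
Correct weak derivative would be u'(x) = 4*x - 2.


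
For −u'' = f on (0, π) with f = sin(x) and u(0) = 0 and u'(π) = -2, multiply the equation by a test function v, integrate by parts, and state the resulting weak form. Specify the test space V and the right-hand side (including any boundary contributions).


V = {v ∈ H^1(0, π) : v(0) = 0} (test functions vanish at x = 0 where u is specified); weak form: ∫_0^π u'v' dx = ∫_0^π (sin(x)) v dx − 2·v(π) for all v ∈ V.

Multiply both sides by a test function v and integrate from 0 to π:
  ∫_0^π −u''(x) v(x) dx = ∫_0^π f(x) v(x) dx.
Integrate the LHS by parts once:
  ∫_0^π −u'' v dx = −[u'(x) v(x)]_0^π + ∫_0^π u'(x) v'(x) dx.
Thus ∫_0^π u'(x) v'(x) dx = ∫_0^π f(x) v(x) dx + [u'(x) v(x)]_0^π.
Choose V so that boundary terms are either known or forced to vanish.
Mixed BC: u(0) = 0 (Dirichlet) and u'(π) = -2 (Neumann). Define V = {v ∈ H^1(0, π) : v(0) = 0}. Then [u' v]_0^π = u'(π)·v(π) − u'(0)·0 = − 2·v(π).
Weak formulation: find u (satisfying any essential BC) such that ∫_0^π u'(x) v'(x) dx = ∫_0^π f v dx − 2·v(π) for all v ∈ V (Dirichlet at 0 absorbed into V; Neumann datum at x = π contributes the boundary term).
Substituting f(x) = sin(x), the right-hand side is ∫_0^π (sin(x)) v dx − 2·v(π).


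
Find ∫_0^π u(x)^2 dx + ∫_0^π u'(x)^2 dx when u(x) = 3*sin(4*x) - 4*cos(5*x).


||u||_{H^1(0,π)}^2 = 1664/3 + 569*π/2

u'(x) = 20*sin(5*x) + 12*cos(4*x).
Expand u² and (u')² and integrate term by term on (0, π), using: for integers n ≥ 1, ∫_0^π sin²(nx) dx = ∫_0^π cos²(nx) dx = π/2; for n ≠ n', ∫_0^π sin(nx)sin(n'x) dx = ∫_0^π cos(nx)cos(n'x) dx = 0; and by product-to-sum, ∫_0^π sin(nx)cos(n'x) dx = ½∫_0^π [sin((n+n')x) + sin((n−n')x)] dx, which is 0 when n+n' is even and 2n/(n²−n'²) when n+n' is odd (it need not vanish on (0, π)).
  u² squared terms: (-4)²·∫cos(5x)² dx = 16·π/2 = 8*π;  (3)²·∫sin(4x)² dx = 9·π/2 = 9*π/2.
  u² cross terms: 2·(-4)·(3)·∫cos(5x)·sin(4x) dx = -24·(-8/9) = 64/3.
  So ∫_0^π u² dx = 8*π + 9*π/2 + 64/3 = 64/3 + 25*π/2.
  (u')² squared terms: (12)²·∫cos(4x)² dx = 144·π/2 = 72*π;  (20)²·∫sin(5x)² dx = 400·π/2 = 200*π.
  (u')² cross terms: 2·(12)·(20)·∫cos(4x)·sin(5x) dx = 480·(10/9) = 1600/3.
  So ∫_0^π (u')² dx = 72*π + 200*π + 1600/3 = 1600/3 + 272*π.
||u||_{H^1}^2 = (64/3 + 25*π/2) + (1600/3 + 272*π) = 1664/3 + 569*π/2.


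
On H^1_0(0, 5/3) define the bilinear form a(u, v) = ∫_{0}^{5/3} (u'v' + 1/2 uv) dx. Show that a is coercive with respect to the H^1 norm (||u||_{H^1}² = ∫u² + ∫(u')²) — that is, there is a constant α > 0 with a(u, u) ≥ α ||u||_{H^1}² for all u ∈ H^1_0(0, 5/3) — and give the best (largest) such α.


α = (25 + 18*π^2)/(2*(25 + 9*π^2))

Coercivity of a(·,·) on H^1_0(0, 5/3) means a(u, u) ≥ α ||u||_{H^1}² for every u ∈ H^1_0.
The interval has length L = 5/3, and Poincaré/coercivity depend only on L. Here a(u, u) = ∫(u')² + (1/2)·∫u².
Here 0 < c = 1/2 < 1. The condition a(u,u) ≥ α||u||_{H^1}² reads (1−α)∫(u')² ≥ (α−c)∫u². Any admissible α is ≤ 1 (rapidly oscillating u have ∫u²/∫(u')² → 0), and α = 1 would force 0 ≥ (1−c)∫u², impossible since c < 1; so 1−α > 0. By the sharp Poincaré inequality on H^1_0 of an interval of length L, ∫(u')² ≥ (π/L)²∫u² with equality for the first sine mode sin(π(x−x₀)/L) (x₀ the left endpoint), so the inequality holds for all u iff (1−α)(π/L)² ≥ α − c, i.e. α ≤ ((π/L)² + c)/((π/L)² + 1) = (1 + c(L/π)²)/(1 + (L/π)²). With (π/L)² = 9*π^2/25 and c = 1/2, the largest admissible constant is α = ((π/L)² + c)/((π/L)² + 1).
Simplifying, α = (25 + 18*π^2)/(2*(25 + 9*π^2)).


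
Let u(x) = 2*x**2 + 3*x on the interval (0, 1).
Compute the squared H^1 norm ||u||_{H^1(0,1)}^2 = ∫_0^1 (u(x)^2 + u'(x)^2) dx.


||u||_{H^1}^2 = 497/15

The H^1 norm (squared) on an interval (0, L) is
  ||u||_{H^1}^2 = ∫_0^L u(x)^2 dx + ∫_0^L u'(x)^2 dx.
Compute u'(x) = 4*x + 3.
Then u(x)^2 = 4*x**4 + 12*x**3 + 9*x**2 and u'(x)^2 = 16*x**2 + 24*x + 9.
Integrate each monomial from 0 to 1 using ∫_0^1 c·x^n dx = c·1^(n+1)/(n+1):
  ∫_0^1 u(x)^2 dx = ∫_0^1 (4*x^4 + 12*x^3 + 9*x^2) dx. Term by term:
    ∫_0^1 4*x^4 dx = 4/5;  ∫_0^1 12*x^3 dx = 3;  ∫_0^1 9*x^2 dx = 3.
  Sum: 4/5 + 3 + 3 = 34/5.
  ∫_0^1 u'(x)^2 dx = ∫_0^1 (16*x^2 + 24*x + 9) dx. Term by term:
    ∫_0^1 16*x^2 dx = 16/3;  ∫_0^1 24*x dx = 12;  ∫_0^1 9 dx = 9.
  Sum: 16/3 + 12 + 9 = 79/3.
Adding: ||u||_{H^1}^2 = 34/5 + 79/3 = 497/15.


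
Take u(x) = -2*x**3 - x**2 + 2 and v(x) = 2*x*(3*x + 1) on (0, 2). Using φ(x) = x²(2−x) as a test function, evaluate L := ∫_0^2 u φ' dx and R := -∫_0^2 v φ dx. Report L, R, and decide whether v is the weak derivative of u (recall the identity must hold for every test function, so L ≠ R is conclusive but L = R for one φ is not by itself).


LHS = 16, RHS = -16. No, v is not the weak derivative of u.

u(x) = -2*x**3 - x**2 + 2, classical derivative u'(x) = -6*x**2 - 2*x.
φ(x) = x²(2−x), so φ'(x) = x*(4 - 3*x).
Note φ(0) = φ(2) = 0, so the boundary term u·φ vanishes.
LHS = ∫_0^2 u(x) φ'(x) dx = ∫_0^2 (6*x^5 - 5*x^4 - 4*x^3 - 6*x^2 + 8*x) dx. Term by term:
  ∫_0^2 6*x^5 dx = 64;  ∫_0^2 -5*x^4 dx = -32;  ∫_0^2 -4*x^3 dx = -16;
  ∫_0^2 -6*x^2 dx = -16;  ∫_0^2 8*x dx = 16.
Sum: 64 − 32 − 16 − 16 + 16 = 16.
So LHS = 16.
∫_0^2 v(x) φ(x) dx = ∫_0^2 (-6*x^5 + 10*x^4 + 4*x^3) dx. Term by term:
  ∫_0^2 -6*x^5 dx = -64;  ∫_0^2 10*x^4 dx = 64;  ∫_0^2 4*x^3 dx = 16.
Sum: -64 + 64 + 16 = 16.
So RHS = -∫_0^2 v(x) φ(x) dx = -16.
LHS − RHS = 32 ≠ 0, so the identity fails.
(For a valid weak derivative the identity must hold for EVERY test function, in particular this one. The failure shows v is NOT the weak derivative of u.)
Correct weak derivative would be u'(x) = -6*x**2 - 2*x.


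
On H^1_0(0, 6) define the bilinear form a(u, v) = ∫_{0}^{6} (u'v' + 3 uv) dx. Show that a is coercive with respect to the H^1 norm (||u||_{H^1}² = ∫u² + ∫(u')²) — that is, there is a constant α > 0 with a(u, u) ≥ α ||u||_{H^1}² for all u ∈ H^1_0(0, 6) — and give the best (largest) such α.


α = 1

Coercivity of a(·,·) on H^1_0(0, 6) means a(u, u) ≥ α ||u||_{H^1}² for every u ∈ H^1_0.
The interval has length L = 6, and Poincaré/coercivity depend only on L. Here a(u, u) = ∫(u')² + (3)·∫u².
Here c = 3 ≥ 1, so a(u,u) = ∫(u')² + c∫u² ≥ ∫(u')² + ∫u² = ||u||_{H^1}², i.e. α = 1 works. No larger α is possible: a(u,u) ≥ α||u||_{H^1}² means (1−α)∫(u')² ≥ (α−c)∫u², and for the modes u_n = sin(nπ(x−x₀)/L) (x₀ the left endpoint) one has ∫u_n²/∫(u_n')² = (L/(nπ))² → 0, so a(u_n,u_n)/||u_n||_{H^1}² → 1. Hence the optimal constant is α = 1.
Therefore α = 1.


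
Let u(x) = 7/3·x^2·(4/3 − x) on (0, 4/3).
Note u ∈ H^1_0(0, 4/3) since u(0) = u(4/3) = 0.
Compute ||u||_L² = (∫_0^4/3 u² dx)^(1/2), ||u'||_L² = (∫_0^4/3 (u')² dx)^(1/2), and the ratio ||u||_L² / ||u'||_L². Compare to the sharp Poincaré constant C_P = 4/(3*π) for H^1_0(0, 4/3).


||u||_L² / ||u'||_L² = 2*sqrt(14)/21 < C_P = 4/(3*π).

u(x) = 7/3·x^2·(4/3 − x), so u'(x) = 7*x*(8 - 9*x)/9.
u(x) = 7/3·x^2·(4/3 − x) vanishes at x = 0 and x = 4/3, so u ∈ H^1_0(0, 4/3). Differentiate via the product rule and integrate the resulting polynomials term by term.
  ∫_0^4/3 u² dx = ∫_0^4/3 (49*x^6/9 - 392*x^5/27 + 784*x^4/81) dx. Term by term:
    ∫_0^4/3 49*x^6/9 dx = 114688/19683;  ∫_0^4/3 -392*x^5/27 dx = -802816/59049;  ∫_0^4/3 784*x^4/81 dx = 802816/98415.
  Sum: 114688/19683 − 802816/59049 + 802816/98415 = 114688/295245.
  ∫_0^4/3 (u')² dx = ∫_0^4/3 (49*x^4 - 784*x^3/9 + 3136*x^2/81) dx. Term by term:
    ∫_0^4/3 49*x^4 dx = 50176/1215;  ∫_0^4/3 -784*x^3/9 dx = -50176/729;  ∫_0^4/3 3136*x^2/81 dx = 200704/6561.
  Sum: 50176/1215 − 50176/729 + 200704/6561 = 100352/32805.
∫_0^4/3 u² dx = 114688/295245, so ||u||_L² = 128*sqrt(35)/1215.
∫_0^4/3 (u')² dx = 100352/32805, so ||u'||_L² = 224*sqrt(10)/405.
Ratio ||u||_L² / ||u'||_L² = 2*sqrt(14)/21.
Sharp Poincaré constant on H^1_0(0, 4/3) is C_P = L/π = 4/(3*π), achieved by sin(3*π/4·x).
A polynomial bump cannot attain the sharp Poincaré constant (only the first sine eigenfunction does), so the ratio is strictly less than C_P, consistent with ||u||_L² ≤ C_P ||u'||_L².


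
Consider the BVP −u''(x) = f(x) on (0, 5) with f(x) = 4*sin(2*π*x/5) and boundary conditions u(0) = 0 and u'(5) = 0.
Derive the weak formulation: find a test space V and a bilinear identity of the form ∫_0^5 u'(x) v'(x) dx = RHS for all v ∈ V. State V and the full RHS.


V = {v ∈ H^1(0, 5) : v(0) = 0} (test functions vanish at x = 0 where u is specified); weak form: ∫_0^5 u'v' dx = ∫_0^5 (4*sin(2*π*x/5)) v dx for all v ∈ V.

Multiply both sides by a test function v and integrate from 0 to 5:
  ∫_0^5 −u''(x) v(x) dx = ∫_0^5 f(x) v(x) dx.
Integrate the LHS by parts once:
  ∫_0^5 −u'' v dx = −[u'(x) v(x)]_0^5 + ∫_0^5 u'(x) v'(x) dx.
Thus ∫_0^5 u'(x) v'(x) dx = ∫_0^5 f(x) v(x) dx + [u'(x) v(x)]_0^5.
Choose V so that boundary terms are either known or forced to vanish.
Mixed BC: u(0) = 0 (Dirichlet) and u'(5) = 0 (Neumann). Define V = {v ∈ H^1(0, 5) : v(0) = 0}. Then [u' v]_0^5 = u'(5)·v(5) − u'(0)·0 = 0.
Weak formulation: find u (satisfying any essential BC) such that ∫_0^5 u'(x) v'(x) dx = ∫_0^5 f v dx for all v ∈ V (Dirichlet at 0 absorbed into V; the Neumann datum at x = 5 is zero, so no boundary term remains).
Substituting f(x) = 4*sin(2*π*x/5), the right-hand side is ∫_0^5 (4*sin(2*π*x/5)) v dx.


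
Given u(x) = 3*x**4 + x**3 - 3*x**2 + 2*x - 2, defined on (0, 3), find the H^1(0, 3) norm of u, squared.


||u||_{H^1}^2 = 9467049/140

The H^1 norm (squared) on an interval (0, L) is
  ||u||_{H^1}^2 = ∫_0^L u(x)^2 dx + ∫_0^L u'(x)^2 dx.
Compute u'(x) = 12*x**3 + 3*x**2 - 6*x + 2.
Then u(x)^2 = 9*x**8 + 6*x**7 - 17*x**6 + 6*x**5 + x**4 - 16*x**3 + 16*x**2 - 8*x + 4 and u'(x)^2 = 144*x**6 + 72*x**5 - 135*x**4 + 12*x**3 + 48*x**2 - 24*x + 4.
Integrate each monomial from 0 to 3 using ∫_0^3 c·x^n dx = c·3^(n+1)/(n+1):
  ∫_0^3 u(x)^2 dx = ∫_0^3 (9*x^8 + 6*x^7 - 17*x^6 + 6*x^5 + x^4 - 16*x^3 + 16*x^2 - 8*x + 4) dx. Term by term:
    ∫_0^3 9*x^8 dx = 19683;  ∫_0^3 6*x^7 dx = 19683/4;  ∫_0^3 -17*x^6 dx = -37179/7;
    ∫_0^3 6*x^5 dx = 729;  ∫_0^3 x^4 dx = 243/5;  ∫_0^3 -16*x^3 dx = -324;
    ∫_0^3 16*x^2 dx = 144;  ∫_0^3 -8*x dx = -36;  ∫_0^3 4 dx = 12.
  Sum: 19683 + 19683/4 − 37179/7 + 729 + 243/5 − 324 + 144 − 36 + 12 = 2781249/140.
  ∫_0^3 u'(x)^2 dx = ∫_0^3 (144*x^6 + 72*x^5 - 135*x^4 + 12*x^3 + 48*x^2 - 24*x + 4) dx. Term by term:
    ∫_0^3 144*x^6 dx = 314928/7;  ∫_0^3 72*x^5 dx = 8748;  ∫_0^3 -135*x^4 dx = -6561;
    ∫_0^3 12*x^3 dx = 243;  ∫_0^3 48*x^2 dx = 432;  ∫_0^3 -24*x dx = -108;
    ∫_0^3 4 dx = 12.
  Sum: 314928/7 + 8748 − 6561 + 243 + 432 − 108 + 12 = 334290/7.
Adding: ||u||_{H^1}^2 = 2781249/140 + 334290/7 = 9467049/140.


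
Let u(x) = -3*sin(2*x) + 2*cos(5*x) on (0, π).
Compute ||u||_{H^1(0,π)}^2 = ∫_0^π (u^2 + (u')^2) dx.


||u||_{H^1(0,π)}^2 = 416/7 + 149*π/2

u'(x) = -10*sin(5*x) - 6*cos(2*x).
Expand u² and (u')² and integrate term by term on (0, π), using: for integers n ≥ 1, ∫_0^π sin²(nx) dx = ∫_0^π cos²(nx) dx = π/2; for n ≠ n', ∫_0^π sin(nx)sin(n'x) dx = ∫_0^π cos(nx)cos(n'x) dx = 0; and by product-to-sum, ∫_0^π sin(nx)cos(n'x) dx = ½∫_0^π [sin((n+n')x) + sin((n−n')x)] dx, which is 0 when n+n' is even and 2n/(n²−n'²) when n+n' is odd (it need not vanish on (0, π)).
  u² squared terms: (-3)²·∫sin(2x)² dx = 9·π/2 = 9*π/2;  (2)²·∫cos(5x)² dx = 4·π/2 = 2*π.
  u² cross terms: 2·(-3)·(2)·∫sin(2x)·cos(5x) dx = -12·(-4/21) = 16/7.
  So ∫_0^π u² dx = 9*π/2 + 2*π + 16/7 = 16/7 + 13*π/2.
  (u')² squared terms: (-10)²·∫sin(5x)² dx = 100·π/2 = 50*π;  (-6)²·∫cos(2x)² dx = 36·π/2 = 18*π.
  (u')² cross terms: 2·(-10)·(-6)·∫sin(5x)·cos(2x) dx = 120·(10/21) = 400/7.
  So ∫_0^π (u')² dx = 50*π + 18*π + 400/7 = 400/7 + 68*π.
||u||_{H^1}^2 = (16/7 + 13*π/2) + (400/7 + 68*π) = 416/7 + 149*π/2.


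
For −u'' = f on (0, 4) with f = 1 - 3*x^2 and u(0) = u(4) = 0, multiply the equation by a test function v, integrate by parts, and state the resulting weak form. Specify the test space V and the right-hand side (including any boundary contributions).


V = H^1_0(0, 4) (so v(0) = v(4) = 0); weak form: ∫_0^4 u'v' dx = ∫_0^4 (1 - 3*x^2) v dx for all v ∈ V.

Multiply both sides by a test function v and integrate from 0 to 4:
  ∫_0^4 −u''(x) v(x) dx = ∫_0^4 f(x) v(x) dx.
Integrate the LHS by parts once:
  ∫_0^4 −u'' v dx = −[u'(x) v(x)]_0^4 + ∫_0^4 u'(x) v'(x) dx.
Thus ∫_0^4 u'(x) v'(x) dx = ∫_0^4 f(x) v(x) dx + [u'(x) v(x)]_0^4.
Choose V so that boundary terms are either known or forced to vanish.
u is Dirichlet: u(0) = u(4) = 0. Let V = H^1_0(0, 4); then v(0) = v(4) = 0, and [u' v]_0^4 = 0.
Weak formulation: find u (satisfying any essential BC) such that ∫_0^4 u'(x) v'(x) dx = ∫_0^4 f v dx for all v ∈ V.
Substituting f(x) = 1 - 3*x^2, the right-hand side is ∫_0^4 (1 - 3*x^2) v dx.


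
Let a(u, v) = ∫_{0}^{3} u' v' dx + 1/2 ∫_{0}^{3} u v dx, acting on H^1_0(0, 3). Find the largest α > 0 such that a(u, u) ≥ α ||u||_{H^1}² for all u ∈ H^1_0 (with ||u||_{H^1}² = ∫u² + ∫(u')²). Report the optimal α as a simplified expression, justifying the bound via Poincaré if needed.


α = (9/2 + π^2)/(9 + π^2)

Coercivity of a(·,·) on H^1_0(0, 3) means a(u, u) ≥ α ||u||_{H^1}² for every u ∈ H^1_0.
The interval has length L = 3, and Poincaré/coercivity depend only on L. Here a(u, u) = ∫(u')² + (1/2)·∫u².
Here 0 < c = 1/2 < 1. The condition a(u,u) ≥ α||u||_{H^1}² reads (1−α)∫(u')² ≥ (α−c)∫u². Any admissible α is ≤ 1 (rapidly oscillating u have ∫u²/∫(u')² → 0), and α = 1 would force 0 ≥ (1−c)∫u², impossible since c < 1; so 1−α > 0. By the sharp Poincaré inequality on H^1_0 of an interval of length L, ∫(u')² ≥ (π/L)²∫u² with equality for the first sine mode sin(π(x−x₀)/L) (x₀ the left endpoint), so the inequality holds for all u iff (1−α)(π/L)² ≥ α − c, i.e. α ≤ ((π/L)² + c)/((π/L)² + 1) = (1 + c(L/π)²)/(1 + (L/π)²). With (π/L)² = π^2/9 and c = 1/2, the largest admissible constant is α = ((π/L)² + c)/((π/L)² + 1).
Simplifying, α = (9/2 + π^2)/(9 + π^2).


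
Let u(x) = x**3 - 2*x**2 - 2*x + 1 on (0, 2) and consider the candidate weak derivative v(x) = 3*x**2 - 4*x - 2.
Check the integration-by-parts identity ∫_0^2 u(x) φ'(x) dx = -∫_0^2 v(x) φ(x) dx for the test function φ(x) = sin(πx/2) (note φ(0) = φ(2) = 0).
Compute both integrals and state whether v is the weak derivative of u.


LHS = 96/π^3, RHS = 96/π^3. Yes, v = u' weakly.

u(x) = x**3 - 2*x**2 - 2*x + 1, classical derivative u'(x) = 3*x**2 - 4*x - 2.
φ(x) = sin(πx/2), so φ'(x) = π*cos(π*x/2)/2.
Note φ(0) = φ(2) = 0, so the boundary term u·φ vanishes.
LHS = ∫_0^2 u(x) φ'(x) dx = ∫_0^2 (π*x^3*cos(π*x/2)/2 - π*x^2*cos(π*x/2) - π*x*cos(π*x/2) + π*cos(π*x/2)/2) dx. Term by term:
  ∫_0^2 π*cos(π*x/2)/2 dx = 0;  ∫_0^2 π*x^3*cos(π*x/2)/2 dx = -24/π + 96/π^3;  ∫_0^2 -π*x*cos(π*x/2) dx = 8/π;
  ∫_0^2 -π*x^2*cos(π*x/2) dx = 16/π.
Sum: 0 + -24/π + 96/π^3 + 8/π + 16/π = 96/π^3.
So LHS = 96/π^3.
∫_0^2 v(x) φ(x) dx = ∫_0^2 (3*x^2*sin(π*x/2) - 4*x*sin(π*x/2) - 2*sin(π*x/2)) dx. Term by term:
  ∫_0^2 -2*sin(π*x/2) dx = -8/π;  ∫_0^2 -4*x*sin(π*x/2) dx = -16/π;  ∫_0^2 3*x^2*sin(π*x/2) dx = -96/π^3 + 24/π.
Sum: -8/π − 16/π + -96/π^3 + 24/π = -96/π^3.
So RHS = -∫_0^2 v(x) φ(x) dx = 96/π^3.
LHS = RHS, so the identity holds for this test φ.
Moreover u is smooth here and v(x) = u'(x) = 3*x**2 - 4*x - 2 pointwise, so the identity holds for every test function. Hence v is the weak derivative of u.
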